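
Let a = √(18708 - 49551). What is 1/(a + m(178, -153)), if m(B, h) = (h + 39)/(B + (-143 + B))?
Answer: -2698/155481007 - 15123*I*√3427/155481007 ≈ -1.7353e-5 - 0.005694*I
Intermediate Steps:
a = 3*I*√3427 (a = √(-30843) = 3*I*√3427 ≈ 175.62*I)
m(B, h) = (39 + h)/(-143 + 2*B)
1/(a + m(178, -153)) = 1/(3*I*√3427 + (39 - 153)/(-143 + 2*178)) = 1/(3*I*√3427 - 114/(-143 + 356)) = 1/(3*I*√3427 - 114/213) = 1/(3*I*√3427 + (1/213)*(-114)) = 1/(3*I*√3427 - 38/71) = 1/(-38/71 + 3*I*√3427)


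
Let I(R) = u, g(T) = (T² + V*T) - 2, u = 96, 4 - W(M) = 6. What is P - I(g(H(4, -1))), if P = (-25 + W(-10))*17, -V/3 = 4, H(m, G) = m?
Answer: -555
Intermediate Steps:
W(M) = -2 (W(M) = 4 - 1*6 = 4 - 6 = -2)
V = -12 (V = -3*4 = -12)
P = -459 (P = (-25 - 2)*17 = -27*17 = -459)
g(T) = -2 + T² - 12*T (g(T) = (T² - 12*T) - 2 = -2 + T² - 12*T)
I(R) = 96
P - I(g(H(4, -1))) = -459 - 1*96 = -459 - 96 = -555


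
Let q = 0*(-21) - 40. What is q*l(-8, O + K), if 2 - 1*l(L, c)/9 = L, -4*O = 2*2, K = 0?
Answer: -3600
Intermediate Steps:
O = -1 (O = -2/2 = -¼*4 = -1)
l(L, c) = 18 - 9*L
q = -40 (q = 0 - 40 = -40)
q*l(-8, O + K) = -40*(18 - 9*(-8)) = -40*(18 + 72) = -40*90 = -3600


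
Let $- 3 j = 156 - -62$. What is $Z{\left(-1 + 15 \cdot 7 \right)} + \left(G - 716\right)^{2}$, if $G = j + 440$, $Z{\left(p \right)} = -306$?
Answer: $\frac{1091362}{9} \approx 1.2126 \cdot 10^{5}$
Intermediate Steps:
$j = - \frac{218}{3}$ ($j = - \frac{156 - -62}{3} = - \frac{156 + 62}{3} = \left(- \frac{1}{3}\right) 218 = - \frac{218}{3} \approx -72.667$)
$G = \frac{1102}{3}$ ($G = - \frac{218}{3} + 440 = \frac{1102}{3} \approx 367.33$)
$Z{\left(-1 + 15 \cdot 7 \right)} + \left(G - 716\right)^{2} = -306 + \left(\frac{1102}{3} - 716\right)^{2} = -306 + \left(- \frac{1046}{3}\right)^{2} = -306 + \frac{1094116}{9} = \frac{1091362}{9}$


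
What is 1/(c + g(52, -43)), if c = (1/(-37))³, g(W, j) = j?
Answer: -50653/2178080 ≈ -0.023256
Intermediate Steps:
c = -1/50653 (c = (-1/37)³ = -1/50653 ≈ -1.9742e-5)
1/(c + g(52, -43)) = 1/(-1/50653 - 43) = 1/(-2178080/50653) = -50653/2178080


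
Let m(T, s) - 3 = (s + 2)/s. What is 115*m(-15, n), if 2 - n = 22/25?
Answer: 9315/14 ≈ 665.36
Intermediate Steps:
n = 28/25 (n = 2 - 22/25 = 28/25 ≈ 1.1200)
m(T, s) = 3 + (2 + s)/s (m(T, s) = 3 + (s + 2)/s = 3 + (2 + s)/s)
115*m(-15, n) = 115*(4 + 2/(28/25)) = 115*(4 + 2*(25/28)) = 115*(4 + 25/14) = 115*(81/14) = 9315/14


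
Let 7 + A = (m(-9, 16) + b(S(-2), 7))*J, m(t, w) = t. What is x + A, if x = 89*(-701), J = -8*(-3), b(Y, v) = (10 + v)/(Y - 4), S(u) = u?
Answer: -62680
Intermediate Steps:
b(Y, v) = (10 + v)/(-4 + Y)
J = 24
A = -291 (A = -7 + (-9 + (10 + 7)/(-4 - 2))*24 = -7 + (-9 + 17/(-6))*24 = -7 + (-9 - 1/6*17)*24 = -7 + (-9 - 17/6)*24 = -7 - 71/6*24 = -7 - 284 = -291)
x = -62389
x + A = -62389 - 291 = -62680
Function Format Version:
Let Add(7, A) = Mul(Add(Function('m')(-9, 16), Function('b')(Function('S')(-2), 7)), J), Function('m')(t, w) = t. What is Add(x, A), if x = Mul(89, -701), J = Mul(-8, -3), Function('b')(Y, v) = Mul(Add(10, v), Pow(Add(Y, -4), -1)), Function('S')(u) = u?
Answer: -62680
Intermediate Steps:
Function('b')(Y, v) = Mul(Pow(Add(-4, Y), -1), Add(10, v)) (Function('b')(Y, v) = Mul(Add(10, v), Pow(Add(-4, Y), -1)) = Mul(Pow(Add(-4, Y), -1), Add(10, v)))
J = 24
A = -291 (A = Add(-7, Mul(Add(-9, Mul(Pow(Add(-4, -2), -1), Add(10, 7))), 24)) = Add(-7, Mul(Add(-9, Mul(Pow(-6, -1), 17)), 24)) = Add(-7, Mul(Add(-9, Mul(Rational(-1, 6), 17)), 24)) = Add(-7, Mul(Add(-9, Rational(-17, 6)), 24)) = Add(-7, Mul(Rational(-71, 6), 24)) = Add(-7, -284) = -291)
x = -62389
Add(x, A) = Add(-62389, -291) = -62680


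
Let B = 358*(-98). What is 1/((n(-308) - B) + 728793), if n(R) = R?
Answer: 1/763569 ≈ 1.3096e-6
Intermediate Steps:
B = -35084
1/((n(-308) - B) + 728793) = 1/((-308 - 1*(-35084)) + 728793) = 1/((-308 + 35084) + 728793) = 1/(34776 + 728793) = 1/763569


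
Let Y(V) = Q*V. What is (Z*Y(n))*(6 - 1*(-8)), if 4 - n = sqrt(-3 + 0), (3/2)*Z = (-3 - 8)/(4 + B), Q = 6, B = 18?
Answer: -112 + 28*I*sqrt(3) ≈ -112.0 + 48.497*I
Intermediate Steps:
Z = -1/3 (Z = 2*((-3 - 8)/(4 + 18))/3 = 2*(-11/22)/3 = 2*(-11*1/22)/3 = (2/3)*(-1/2) = -1/3 ≈ -0.33333)
n = 4 - I*sqrt(3) (n = 4 - sqrt(-3 + 0) = 4 - sqrt(-3) = 4 - I*sqrt(3) ≈ 4.0 - 1.732*I)
Y(V) = 6*V
(Z*Y(n))*(6 - 1*(-8)) = (-2*(4 - I*sqrt(3)))*(6 - 1*(-8)) = (-(24 - 6*I*sqrt(3))/3)*(6 + 8) = (-8 + 2*I*sqrt(3))*14 = -112 + 28*I*sqrt(3)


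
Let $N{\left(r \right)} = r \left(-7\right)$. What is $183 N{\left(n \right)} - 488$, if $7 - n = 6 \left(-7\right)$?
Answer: $-63257$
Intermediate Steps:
$n = 49$ ($n = 7 - 6 \left(-7\right) = 7 - -42 = 7 + 42 = 49$)
$N{\left(r \right)} = - 7 r$
$183 N{\left(n \right)} - 488 = 183 \left(\left(-7\right) 49\right) - 488 = 183 \left(-343\right) - 488 = -62769 - 488 = -63257$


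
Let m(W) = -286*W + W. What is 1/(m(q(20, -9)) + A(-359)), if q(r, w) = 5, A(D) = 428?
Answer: -1/997 ≈ -0.0010030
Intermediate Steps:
m(W) = -285*W
1/(m(q(20, -9)) + A(-359)) = 1/(-285*5 + 428) = 1/(-1425 + 428) = 1/(-997) = -1/997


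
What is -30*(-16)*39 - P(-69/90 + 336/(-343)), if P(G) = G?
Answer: 27520967/1470 ≈ 18722.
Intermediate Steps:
-30*(-16)*39 - P(-69/90 + 336/(-343)) = -30*(-16)*39 - (-69/90 + 336/(-343)) = 480*39 - (-69*1/90 + 336*(-1/343)) = 18720 - (-23/30 - 48/49) = 18720 - 1*(-2567/1470) = 18720 + 2567/1470 = 27520967/1470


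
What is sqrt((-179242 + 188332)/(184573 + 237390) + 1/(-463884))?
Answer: sqrt(206325823996557889581)/97870942146 ≈ 0.14677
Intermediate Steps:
sqrt((-179242 + 188332)/(184573 + 237390) + 1/(-463884)) = sqrt(9090/421963 - 1/463884) = sqrt(4216283597/195741884292) = sqrt(206325823996557889581)/97870942146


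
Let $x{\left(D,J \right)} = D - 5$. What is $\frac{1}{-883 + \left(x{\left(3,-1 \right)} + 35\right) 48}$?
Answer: $\frac{1}{701} \approx 0.0014265$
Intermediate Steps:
$x{\left(D,J \right)} = -5 + D$ ($x{\left(D,J \right)} = D - 5 = -5 + D$)
$\frac{1}{-883 + \left(x{\left(3,-1 \right)} + 35\right) 48} = \frac{1}{-883 + \left(\left(-5 + 3\right) + 35\right) 48} = \frac{1}{-883 + \left(-2 + 35\right) 48} = \frac{1}{-883 + 33 \cdot 48} = \frac{1}{-883 + 1584} = \frac{1}{701}$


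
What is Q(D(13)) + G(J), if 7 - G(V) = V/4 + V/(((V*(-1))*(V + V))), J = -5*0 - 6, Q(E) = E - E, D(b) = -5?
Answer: 101/12 ≈ 8.4167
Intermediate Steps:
Q(E) = 0
J = -6 (J = 0 - 6 = -6)
G(V) = 7 + 1/(2*V) - V/4 (G(V) = 7 - (V/4 + V/(((V*(-1))*(V + V)))) = 7 - (V*(1/4) + V/(((-V)*(2*V)))) = 7 - (V/4 + V/((-2*V**2))) = 7 - (V/4 + V*(-1/(2*V**2))) = 7 - (V/4 - 1/(2*V)) = 7 - (-1/(2*V) + V/4) = 7 + (1/(2*V) - V/4) = 7 + 1/(2*V) - V/4)
Q(D(13)) + G(J) = 0 + (1/4)*(2 - 1*(-6)*(-28 - 6))/(-6) = 0 + (1/4)*(-1/6)*(2 - 1*(-6)*(-34)) = 0 + (1/4)*(-1/6)*(2 - 204) = 0 + (1/4)*(-1/6)*(-202) = 0 + 101/12 = 101/12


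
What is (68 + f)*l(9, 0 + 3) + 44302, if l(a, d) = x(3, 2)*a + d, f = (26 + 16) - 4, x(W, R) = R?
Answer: 46528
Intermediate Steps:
f = 38 (f = 42 - 4 = 38)
l(a, d) = d + 2*a (l(a, d) = 2*a + d = d + 2*a)
(68 + f)*l(9, 0 + 3) + 44302 = (68 + 38)*((0 + 3) + 2*9) + 44302 = 106*(3 + 18) + 44302 = 106*21 + 44302 = 2226 + 44302 = 46528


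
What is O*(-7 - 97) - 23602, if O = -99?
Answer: -13306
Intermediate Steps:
O*(-7 - 97) - 23602 = -99*(-7 - 97) - 23602 = -99*(-104) - 23602 = 10296 - 23602 = -13306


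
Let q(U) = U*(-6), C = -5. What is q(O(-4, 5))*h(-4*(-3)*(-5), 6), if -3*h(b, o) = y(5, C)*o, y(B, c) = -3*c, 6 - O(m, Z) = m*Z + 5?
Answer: 3780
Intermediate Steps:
O(m, Z) = 1 - Z*m (O(m, Z) = 6 - (m*Z + 5) = 6 - (Z*m + 5) = 6 - (5 + Z*m) = 6 + (-5 - Z*m) = 1 - Z*m)
q(U) = -6*U
h(b, o) = -5*o (h(b, o) = -(-3*(-5))*o/3 = -5*o)
q(O(-4, 5))*h(-4*(-3)*(-5), 6) = (-6*(1 - 1*5*(-4)))*(-5*6) = -6*(1 + 20)*(-30) = -6*21*(-30) = -126*(-30) = 3780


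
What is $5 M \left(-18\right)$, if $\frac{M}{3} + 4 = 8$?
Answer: $-1080$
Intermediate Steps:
$M = 12$ ($M = -12 + 3 \cdot 8 = -12 + 24 = 12$)
$5 M \left(-18\right) = 5 \cdot 12 \left(-18\right) = 60 \left(-18\right) = -1080$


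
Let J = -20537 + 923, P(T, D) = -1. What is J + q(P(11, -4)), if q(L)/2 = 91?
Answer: -19432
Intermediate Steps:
q(L) = 182 (q(L) = 2*91 = 182)
J = -19614
J + q(P(11, -4)) = -19614 + 182 = -19432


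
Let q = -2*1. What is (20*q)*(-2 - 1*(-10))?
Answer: -320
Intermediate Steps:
q = -2
(20*q)*(-2 - 1*(-10)) = (20*(-2))*(-2 - 1*(-10)) = -40*(-2 + 10) = -40*8 = -320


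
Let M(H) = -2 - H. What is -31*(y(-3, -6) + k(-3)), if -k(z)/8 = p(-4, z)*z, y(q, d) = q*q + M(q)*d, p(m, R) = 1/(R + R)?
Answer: 31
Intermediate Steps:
p(m, R) = 1/(2*R)
y(q, d) = q² + d*(-2 - q) (y(q, d) = q*q + (-2 - q)*d = q² + d*(-2 - q))
k(z) = -4 (k(z) = -8*1/(2*z)*z = -8*½ = -4)
-31*(y(-3, -6) + k(-3)) = -31*(((-3)² - 1*(-6)*(2 - 3)) - 4) = -31*((9 - 1*(-6)*(-1)) - 4) = -31*((9 - 6) - 4) = -31*(3 - 4) = -31*(-1) = 31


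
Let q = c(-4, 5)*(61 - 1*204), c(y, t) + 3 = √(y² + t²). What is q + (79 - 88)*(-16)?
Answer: 573 - 143*√41 ≈ -342.65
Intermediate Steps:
c(y, t) = -3 + √(t² + y²) (c(y, t) = -3 + √(y² + t²) = -3 + √(t² + y²))
q = 429 - 143*√41 (q = (-3 + √(5² + (-4)²))*(61 - 1*204) = (-3 + √(25 + 16))*(61 - 204) = (-3 + √41)*(-143) = 429 - 143*√41 ≈ -486.65)
q + (79 - 88)*(-16) = (429 - 143*√41) + (79 - 88)*(-16) = (429 - 143*√41) - 9*(-16) = (429 - 143*√41) + 144 = 573 - 143*√41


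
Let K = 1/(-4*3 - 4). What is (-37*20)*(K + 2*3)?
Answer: -17575/4 ≈ -4393.8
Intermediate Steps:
K = -1/16 (K = 1/(-12 - 4) = 1/(-16) = -1/16 ≈ -0.062500)
(-37*20)*(K + 2*3) = (-37*20)*(-1/16 + 2*3) = -740*(-1/16 + 6) = -740*95/16 = -17575/4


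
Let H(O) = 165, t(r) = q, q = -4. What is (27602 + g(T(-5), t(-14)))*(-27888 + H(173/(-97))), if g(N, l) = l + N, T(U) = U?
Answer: -764960739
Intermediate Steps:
t(r) = -4
g(N, l) = N + l
(27602 + g(T(-5), t(-14)))*(-27888 + H(173/(-97))) = (27602 + (-5 - 4))*(-27888 + 165) = (27602 - 9)*(-27723) = 27593*(-27723) = -764960739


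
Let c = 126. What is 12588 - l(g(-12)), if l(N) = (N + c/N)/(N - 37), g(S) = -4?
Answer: 1032145/82 ≈ 12587.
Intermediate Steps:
l(N) = (N + 126/N)/(-37 + N) (l(N) = (N + 126/N)/(N - 37) = (N + 126/N)/(-37 + N))
12588 - l(g(-12)) = 12588 - (126 + (-4)**2)/((-4)*(-37 - 4)) = 12588 - (-1)*(126 + 16)/(4*(-41)) = 12588 - (-1)*(-1)*142/(4*41) = 12588 - 1*71/82 = 12588 - 71/82 = 1032145/82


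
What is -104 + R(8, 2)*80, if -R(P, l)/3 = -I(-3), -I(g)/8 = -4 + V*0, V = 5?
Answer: 7576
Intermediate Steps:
I(g) = 32 (I(g) = -8*(-4 + 5*0) = -8*(-4 + 0) = -8*(-4) = 32)
R(P, l) = 96 (R(P, l) = -(-3)*32 = -3*(-32) = 96)
-104 + R(8, 2)*80 = -104 + 96*80 = -104 + 7680 = 7576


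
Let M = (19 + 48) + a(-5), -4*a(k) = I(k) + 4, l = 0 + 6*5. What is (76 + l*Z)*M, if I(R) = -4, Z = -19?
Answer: -33098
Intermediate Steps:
l = 30 (l = 0 + 30 = 30)
a(k) = 0 (a(k) = -(-4 + 4)/4 = -¼*0 = 0)
M = 67 (M = (19 + 48) + 0 = 67 + 0 = 67)
(76 + l*Z)*M = (76 + 30*(-19))*67 = (76 - 570)*67 = -494*67 = -33098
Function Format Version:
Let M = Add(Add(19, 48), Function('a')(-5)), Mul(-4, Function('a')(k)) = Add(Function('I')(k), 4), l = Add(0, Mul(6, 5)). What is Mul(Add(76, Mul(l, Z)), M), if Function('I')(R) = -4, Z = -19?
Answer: -33098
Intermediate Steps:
l = 30 (l = Add(0, 30) = 30)
Function('a')(k) = 0 (Function('a')(k) = Mul(Rational(-1, 4), Add(-4, 4)) = Mul(Rational(-1, 4), 0) = 0)
M = 67 (M = Add(Add(19, 48), 0) = Add(67, 0) = 67)
Mul(Add(76, Mul(l, Z)), M) = Mul(Add(76, Mul(30, -19)), 67) = Mul(Add(76, -570), 67) = Mul(-494, 67) = -33098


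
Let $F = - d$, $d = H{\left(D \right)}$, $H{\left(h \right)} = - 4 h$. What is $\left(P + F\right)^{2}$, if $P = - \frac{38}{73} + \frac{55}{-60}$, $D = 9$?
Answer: $\frac{916696729}{767376} \approx 1194.6$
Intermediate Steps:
$d = -36$ ($d = \left(-4\right) 9 = -36$)
$P = - \frac{1259}{876}$ ($P = \left(-38\right) \frac{1}{73} + 55 \left(- \frac{1}{60}\right) = - \frac{38}{73} - \frac{11}{12} = - \frac{1259}{876} \approx -1.4372$)
$F = 36$ ($F = \left(-1\right) \left(-36\right) = 36$)
$\left(P + F\right)^{2} = \left(- \frac{1259}{876} + 36\right)^{2} = \left(\frac{30277}{876}\right)^{2} = \frac{916696729}{767376}$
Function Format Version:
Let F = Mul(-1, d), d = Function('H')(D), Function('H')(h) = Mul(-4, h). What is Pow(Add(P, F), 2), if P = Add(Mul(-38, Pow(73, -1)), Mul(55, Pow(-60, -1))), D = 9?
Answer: Rational(916696729, 767376) ≈ 1194.6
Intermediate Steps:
d = -36 (d = Mul(-4, 9) = -36)
P = Rational(-1259, 876) (P = Add(Mul(-38, Rational(1, 73)), Mul(55, Rational(-1, 60))) = Add(Rational(-38, 73), Rational(-11, 12)) = Rational(-1259, 876) ≈ -1.4372)
F = 36 (F = Mul(-1, -36) = 36)
Pow(Add(P, F), 2) = Pow(Add(Rational(-1259, 876), 36), 2) = Pow(Rational(30277, 876), 2) = Rational(916696729, 767376)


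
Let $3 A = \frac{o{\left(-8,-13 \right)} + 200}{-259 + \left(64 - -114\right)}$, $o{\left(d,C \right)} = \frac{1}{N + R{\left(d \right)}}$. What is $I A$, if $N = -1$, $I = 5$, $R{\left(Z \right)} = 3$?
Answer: $- \frac{2005}{486} \approx -4.1255$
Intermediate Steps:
$o{\left(d,C \right)} = \frac{1}{2}$ ($o{\left(d,C \right)} = \frac{1}{-1 + 3} = \frac{1}{2}$)
$A = - \frac{401}{486}$ ($A = \frac{\left(\frac{1}{2} + 200\right) \frac{1}{-259 + \left(64 - -114\right)}}{3} = \frac{\frac{401}{2} \frac{1}{-259 + \left(64 + 114\right)}}{3} = \frac{\frac{401}{2} \frac{1}{-259 + 178}}{3} = \frac{\frac{401}{2} \frac{1}{-81}}{3} = \frac{\frac{401}{2} \left(- \frac{1}{81}\right)}{3} = \frac{1}{3} \left(- \frac{401}{162}\right) = - \frac{401}{486} \approx -0.8251$)
$I A = 5 \left(- \frac{401}{486}\right) = - \frac{2005}{486}$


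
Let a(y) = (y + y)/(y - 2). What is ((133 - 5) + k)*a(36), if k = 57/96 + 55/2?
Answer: 44955/136 ≈ 330.55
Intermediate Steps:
k = 899/32 (k = 57*(1/96) + 55*(1/2) = 19/32 + 55/2 = 899/32 ≈ 28.094)
a(y) = 2*y/(-2 + y) (a(y) = (2*y)/(-2 + y) = 2*y/(-2 + y))
((133 - 5) + k)*a(36) = ((133 - 5) + 899/32)*(2*36/(-2 + 36)) = (128 + 899/32)*(2*36/34) = 4995*(2*36*(1/34))/32 = (4995/32)*(36/17) = 44955/136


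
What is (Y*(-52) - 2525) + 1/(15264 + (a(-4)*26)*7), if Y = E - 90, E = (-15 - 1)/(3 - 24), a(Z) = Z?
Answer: 645732749/305256 ≈ 2115.4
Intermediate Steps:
E = 16/21 (E = -16/(-21) = -16*(-1/21) = 16/21 ≈ 0.76190)
Y = -1874/21 (Y = 16/21 - 90 = -1874/21 ≈ -89.238)
(Y*(-52) - 2525) + 1/(15264 + (a(-4)*26)*7) = (-1874/21*(-52) - 2525) + 1/(15264 - 4*26*7) = (97448/21 - 2525) + 1/(15264 - 104*7) = 44423/21 + 1/(15264 - 728) = 44423/21 + 1/14536 = 645732749/305256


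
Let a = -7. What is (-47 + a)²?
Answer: 2916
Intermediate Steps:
(-47 + a)² = (-47 - 7)² = (-54)² = 2916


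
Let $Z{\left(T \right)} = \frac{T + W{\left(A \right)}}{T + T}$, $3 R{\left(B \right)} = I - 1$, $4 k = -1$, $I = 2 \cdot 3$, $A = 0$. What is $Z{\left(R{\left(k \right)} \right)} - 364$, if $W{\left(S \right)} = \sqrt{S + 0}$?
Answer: $- \frac{727}{2} \approx -363.5$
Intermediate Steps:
$W{\left(S \right)} = \sqrt{S}$
$I = 6$
$k = - \frac{1}{4}$ ($k = \frac{1}{4} \left(-1\right) = - \frac{1}{4} \approx -0.25$)
$R{\left(B \right)} = \frac{5}{3}$ ($R{\left(B \right)} = \frac{6 - 1}{3} = \frac{1}{3} \cdot 5 = \frac{5}{3}$)
$Z{\left(T \right)} = \frac{1}{2}$ ($Z{\left(T \right)} = \frac{T + \sqrt{0}}{T + T} = \frac{T + 0}{2 T} = T \frac{1}{2 T} = \frac{1}{2}$)
$Z{\left(R{\left(k \right)} \right)} - 364 = \frac{1}{2} - 364 = - \frac{727}{2}$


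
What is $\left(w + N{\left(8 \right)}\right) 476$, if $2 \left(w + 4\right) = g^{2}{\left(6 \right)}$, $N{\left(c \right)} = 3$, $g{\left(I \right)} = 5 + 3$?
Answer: $14756$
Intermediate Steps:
$g{\left(I \right)} = 8$
$w = 28$ ($w = -4 + \frac{8^{2}}{2} = -4 + \frac{1}{2} \cdot 64 = -4 + 32 = 28$)
$\left(w + N{\left(8 \right)}\right) 476 = \left(28 + 3\right) 476 = 31 \cdot 476 = 14756$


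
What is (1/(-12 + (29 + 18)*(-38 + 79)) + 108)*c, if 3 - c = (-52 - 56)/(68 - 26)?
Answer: 8066019/13405 ≈ 601.72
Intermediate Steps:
c = 39/7 (c = 3 - (-52 - 56)/(68 - 26) = 3 - (-108)/42 = 3 - 1*(-18/7) = 3 + 18/7 = 39/7 ≈ 5.5714)
(1/(-12 + (29 + 18)*(-38 + 79)) + 108)*c = (1/(-12 + (29 + 18)*(-38 + 79)) + 108)*(39/7) = (1/(-12 + 47*41) + 108)*(39/7) = (1/(-12 + 1927) + 108)*(39/7) = (1/1915 + 108)*(39/7) = (206821/1915)*(39/7) = 8066019/13405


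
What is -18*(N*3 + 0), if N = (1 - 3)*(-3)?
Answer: -324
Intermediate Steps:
N = 6 (N = -2*(-3) = 6)
-18*(N*3 + 0) = -18*(6*3 + 0) = -18*(18 + 0) = -18*18 = -324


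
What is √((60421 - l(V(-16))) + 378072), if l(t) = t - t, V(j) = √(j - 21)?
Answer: √438493 ≈ 662.19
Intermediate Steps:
V(j) = √(-21 + j)
l(t) = 0
√((60421 - l(V(-16))) + 378072) = √((60421 - 1*0) + 378072) = √((60421 + 0) + 378072) = √(60421 + 378072) = √438493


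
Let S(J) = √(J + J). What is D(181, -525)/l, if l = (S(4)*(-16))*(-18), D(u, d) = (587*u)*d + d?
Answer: -774725*√2/16 ≈ -68477.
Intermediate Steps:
S(J) = √2*√J (S(J) = √(2*J) = √2*√J)
D(u, d) = d + 587*d*u (D(u, d) = 587*d*u + d = d + 587*d*u)
l = 576*√2 (l = ((√2*√4)*(-16))*(-18) = ((√2*2)*(-16))*(-18) = ((2*√2)*(-16))*(-18) = -32*√2*(-18) = 576*√2 ≈ 814.59)
D(181, -525)/l = (-525*(1 + 587*181))/((576*√2)) = (-525*(1 + 106247))*(√2/1152) = (-525*106248)*(√2/1152) = -774725*√2/16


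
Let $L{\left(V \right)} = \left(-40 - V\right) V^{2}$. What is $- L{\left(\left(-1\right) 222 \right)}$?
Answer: $-8969688$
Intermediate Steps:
$L{\left(V \right)} = V^{2} \left(-40 - V\right)$
$- L{\left(\left(-1\right) 222 \right)} = - \left(\left(-1\right) 222\right)^{2} \left(-40 - \left(-1\right) 222\right) = - \left(-222\right)^{2} \left(-40 - -222\right) = - 49284 \left(-40 + 222\right) = - 49284 \cdot 182 = \left(-1\right) 8969688 = -8969688$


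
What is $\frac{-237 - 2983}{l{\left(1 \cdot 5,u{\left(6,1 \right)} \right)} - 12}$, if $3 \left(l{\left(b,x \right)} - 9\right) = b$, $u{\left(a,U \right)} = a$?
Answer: $2415$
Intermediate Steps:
$l{\left(b,x \right)} = 9 + \frac{b}{3}$
$\frac{-237 - 2983}{l{\left(1 \cdot 5,u{\left(6,1 \right)} \right)} - 12} = \frac{-237 - 2983}{\left(9 + \frac{1 \cdot 5}{3}\right) - 12} = - \frac{3220}{\left(9 + \frac{1}{3} \cdot 5\right) - 12} = - \frac{3220}{\left(9 + \frac{5}{3}\right) - 12} = - \frac{3220}{\frac{32}{3} - 12} = - \frac{3220}{- \frac{4}{3}} = \left(-3220\right) \left(- \frac{3}{4}\right) = 2415$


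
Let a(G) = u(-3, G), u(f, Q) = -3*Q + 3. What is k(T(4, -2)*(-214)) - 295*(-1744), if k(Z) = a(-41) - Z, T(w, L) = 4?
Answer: 515462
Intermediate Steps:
u(f, Q) = 3 - 3*Q
a(G) = 3 - 3*G
k(Z) = 126 - Z (k(Z) = (3 - 3*(-41)) - Z = (3 + 123) - Z = 126 - Z)
k(T(4, -2)*(-214)) - 295*(-1744) = (126 - 4*(-214)) - 295*(-1744) = (126 - 1*(-856)) + 514480 = (126 + 856) + 514480 = 982 + 514480 = 515462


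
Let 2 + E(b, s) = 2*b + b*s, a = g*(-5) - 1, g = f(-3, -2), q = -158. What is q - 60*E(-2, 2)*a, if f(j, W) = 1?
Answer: -3758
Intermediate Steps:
g = 1
a = -6 (a = 1*(-5) - 1 = -5 - 1 = -6)
E(b, s) = -2 + 2*b + b*s (E(b, s) = -2 + (2*b + b*s) = -2 + 2*b + b*s)
q - 60*E(-2, 2)*a = -158 - 60*(-2 + 2*(-2) - 2*2)*(-6) = -158 - 60*(-2 - 4 - 4)*(-6) = -158 - (-600)*(-6) = -158 - 60*60 = -158 - 3600 = -3758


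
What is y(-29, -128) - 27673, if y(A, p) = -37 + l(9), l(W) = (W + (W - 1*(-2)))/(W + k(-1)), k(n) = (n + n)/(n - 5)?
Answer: -193955/7 ≈ -27708.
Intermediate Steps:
k(n) = 2*n/(-5 + n) (k(n) = (2*n)/(-5 + n) = 2*n/(-5 + n))
l(W) = (2 + 2*W)/(1/3 + W) (l(W) = (W + (W - 1*(-2)))/(W + 2*(-1)/(-5 - 1)) = (W + (W + 2))/(W + 2*(-1)/(-6)) = (W + (2 + W))/(W + 2*(-1)*(-1/6)) = (2 + 2*W)/(W + 1/3) = (2 + 2*W)/(1/3 + W))
y(A, p) = -244/7 (y(A, p) = -37 + 6*(1 + 9)/(1 + 3*9) = -37 + 6*10/(1 + 27) = -37 + 6*10/28 = -37 + 6*(1/28)*10 = -37 + 15/7 = -244/7)
y(-29, -128) - 27673 = -244/7 - 27673 = -193955/7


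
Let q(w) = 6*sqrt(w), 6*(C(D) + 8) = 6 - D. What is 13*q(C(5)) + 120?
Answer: 120 + 13*I*sqrt(282) ≈ 120.0 + 218.31*I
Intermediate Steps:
C(D) = -7 - D/6 (C(D) = -8 + (6 - D)/6 = -8 + (1 - D/6) = -7 - D/6)
13*q(C(5)) + 120 = 13*(6*sqrt(-7 - 1/6*5)) + 120 = 13*(6*sqrt(-7 - 5/6)) + 120 = 13*(6*sqrt(-47/6)) + 120 = 13*(6*(I*sqrt(282)/6)) + 120 = 13*(I*sqrt(282)) + 120 = 13*I*sqrt(282) + 120 = 120 + 13*I*sqrt(282)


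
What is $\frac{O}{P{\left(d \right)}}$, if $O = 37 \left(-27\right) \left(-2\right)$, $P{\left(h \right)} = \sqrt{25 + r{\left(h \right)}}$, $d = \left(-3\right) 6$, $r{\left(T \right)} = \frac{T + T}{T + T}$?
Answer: $\frac{999 \sqrt{26}}{13} \approx 391.84$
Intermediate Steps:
$r{\left(T \right)} = 1$ ($r{\left(T \right)} = \frac{2 T}{2 T} = 2 T \frac{1}{2 T} = 1$)
$d = -18$
$P{\left(h \right)} = \sqrt{26}$ ($P{\left(h \right)} = \sqrt{25 + 1} = \sqrt{26}$)
$O = 1998$ ($O = \left(-999\right) \left(-2\right) = 1998$)
$\frac{O}{P{\left(d \right)}} = \frac{1998}{\sqrt{26}} = 1998 \frac{\sqrt{26}}{26} = \frac{999 \sqrt{26}}{13}$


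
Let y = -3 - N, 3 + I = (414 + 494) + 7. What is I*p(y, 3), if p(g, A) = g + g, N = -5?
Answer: 3648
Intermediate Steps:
I = 912 (I = -3 + ((414 + 494) + 7) = -3 + (908 + 7) = -3 + 915 = 912)
y = 2 (y = -3 - 1*(-5) = -3 + 5 = 2)
p(g, A) = 2*g
I*p(y, 3) = 912*(2*2) = 912*4 = 3648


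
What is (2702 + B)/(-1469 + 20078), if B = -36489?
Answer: -33787/18609 ≈ -1.8156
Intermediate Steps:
(2702 + B)/(-1469 + 20078) = (2702 - 36489)/(-1469 + 20078) = -33787/18609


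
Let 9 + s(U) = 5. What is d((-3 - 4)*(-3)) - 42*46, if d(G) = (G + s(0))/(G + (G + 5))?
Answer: -90787/47 ≈ -1931.6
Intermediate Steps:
s(U) = -4 (s(U) = -9 + 5 = -4)
d(G) = (-4 + G)/(5 + 2*G) (d(G) = (G - 4)/(G + (G + 5)) = (-4 + G)/(G + (5 + G)) = (-4 + G)/(5 + 2*G))
d((-3 - 4)*(-3)) - 42*46 = (-4 + (-3 - 4)*(-3))/(5 + 2*((-3 - 4)*(-3))) - 42*46 = (-4 - 7*(-3))/(5 + 2*(-7*(-3))) - 1932 = (-4 + 21)/(5 + 2*21) - 1932 = 17/(5 + 42) - 1932 = 17/47 - 1932 = -90787/47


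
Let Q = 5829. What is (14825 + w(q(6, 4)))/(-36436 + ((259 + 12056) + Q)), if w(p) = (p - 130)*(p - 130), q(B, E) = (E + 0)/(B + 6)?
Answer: -142373/82314 ≈ -1.7296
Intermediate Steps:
q(B, E) = E/(6 + B)
w(p) = (-130 + p)² (w(p) = (-130 + p)*(-130 + p) = (-130 + p)²)
(14825 + w(q(6, 4)))/(-36436 + ((259 + 12056) + Q)) = (14825 + (-130 + 4/(6 + 6))²)/(-36436 + ((259 + 12056) + 5829)) = (14825 + (-130 + 4/12)²)/(-36436 + (12315 + 5829)) = (14825 + (-130 + 4*(1/12))²)/(-36436 + 18144) = (14825 + (-130 + ⅓)²)/(-18292) = (14825 + (-389/3)²)*(-1/18292) = (14825 + 151321/9)*(-1/18292) = (284746/9)*(-1/18292) = -142373/82314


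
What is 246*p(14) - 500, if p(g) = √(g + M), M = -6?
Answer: -500 + 492*√2 ≈ 195.79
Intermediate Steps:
p(g) = √(-6 + g) (p(g) = √(g - 6) = √(-6 + g))
246*p(14) - 500 = 246*√(-6 + 14) - 500 = 246*√8 - 500 = 246*(2*√2) - 500 = 492*√2 - 500 = -500 + 492*√2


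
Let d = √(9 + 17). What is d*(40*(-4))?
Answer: -160*√26 ≈ -815.84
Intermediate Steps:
d = √26 ≈ 5.0990
d*(40*(-4)) = √26*(40*(-4)) = √26*(-160) = -160*√26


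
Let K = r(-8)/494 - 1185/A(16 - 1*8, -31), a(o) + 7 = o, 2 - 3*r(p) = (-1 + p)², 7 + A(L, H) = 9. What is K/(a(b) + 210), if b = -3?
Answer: -219541/74100 ≈ -2.9628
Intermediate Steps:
A(L, H) = 2 (A(L, H) = -7 + 9 = 2)
r(p) = ⅔ - (-1 + p)²/3
a(o) = -7 + o
K = -439082/741 (K = (⅔ - (-1 - 8)²/3)/494 - 1185/2 = (⅔ - ⅓*(-9)²)*(1/494) - 1185*½ = (⅔ - ⅓*81)*(1/494) - 1185/2 = (⅔ - 27)*(1/494) - 1185/2 = -79/3*1/494 - 1185/2 = -79/1482 - 1185/2 = -439082/741 ≈ -592.55)
K/(a(b) + 210) = -439082/(741*((-7 - 3) + 210)) = -439082/(741*(-10 + 210)) = -439082/741/200 = -439082/741*1/200 = -219541/74100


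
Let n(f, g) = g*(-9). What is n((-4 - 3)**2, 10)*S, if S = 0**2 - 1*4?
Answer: 360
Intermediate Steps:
n(f, g) = -9*g
S = -4 (S = 0 - 4 = -4)
n((-4 - 3)**2, 10)*S = -9*10*(-4) = -90*(-4) = 360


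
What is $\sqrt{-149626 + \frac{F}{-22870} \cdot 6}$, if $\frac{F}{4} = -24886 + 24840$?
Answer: $\frac{i \sqrt{19564973487730}}{11435} \approx 386.81 i$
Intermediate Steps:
$F = -184$ ($F = 4 \left(-24886 + 24840\right) = 4 \left(-46\right) = -184$)
$\sqrt{-149626 + \frac{F}{-22870} \cdot 6} = \sqrt{-149626 + - \frac{184}{-22870} \cdot 6} = \sqrt{-149626 + \left(-184\right) \left(- \frac{1}{22870}\right) 6} = \sqrt{-149626 + \frac{92}{11435} \cdot 6} = \sqrt{-149626 + \frac{552}{11435}} = \sqrt{- \frac{1710972758}{11435}} = \frac{i \sqrt{19564973487730}}{11435}$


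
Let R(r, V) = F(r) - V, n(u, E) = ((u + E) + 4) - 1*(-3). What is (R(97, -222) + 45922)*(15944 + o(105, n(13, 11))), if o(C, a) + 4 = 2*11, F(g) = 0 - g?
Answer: 735002214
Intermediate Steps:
F(g) = -g
n(u, E) = 7 + E + u (n(u, E) = ((E + u) + 4) + 3 = (4 + E + u) + 3 = 7 + E + u)
R(r, V) = -V - r (R(r, V) = -r - V = -V - r)
o(C, a) = 18 (o(C, a) = -4 + 2*11 = -4 + 22 = 18)
(R(97, -222) + 45922)*(15944 + o(105, n(13, 11))) = ((-1*(-222) - 1*97) + 45922)*(15944 + 18) = ((222 - 97) + 45922)*15962 = (125 + 45922)*15962 = 46047*15962 = 735002214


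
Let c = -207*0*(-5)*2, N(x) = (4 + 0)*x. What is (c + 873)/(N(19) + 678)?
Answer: 873/754 ≈ 1.1578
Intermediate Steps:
N(x) = 4*x
c = 0 (c = -0*2 = -207*0 = 0)
(c + 873)/(N(19) + 678) = (0 + 873)/(4*19 + 678) = 873/(76 + 678) = 873/754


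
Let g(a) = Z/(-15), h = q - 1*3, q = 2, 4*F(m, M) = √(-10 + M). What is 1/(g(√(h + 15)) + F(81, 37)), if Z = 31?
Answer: -7440/9301 - 2700*√3/9301 ≈ -1.3027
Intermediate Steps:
F(m, M) = √(-10 + M)/4
h = -1 (h = 2 - 1*3 = 2 - 3 = -1)
g(a) = -31/15 (g(a) = 31/(-15) = 31*(-1/15) = -31/15)
1/(g(√(h + 15)) + F(81, 37)) = 1/(-31/15 + √(-10 + 37)/4) = 1/(-31/15 + √27/4) = 1/(-31/15 + (3*√3)/4) = 1/(-31/15 + 3*√3/4)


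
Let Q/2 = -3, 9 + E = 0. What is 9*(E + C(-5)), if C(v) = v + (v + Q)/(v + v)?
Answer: -1161/10 ≈ -116.10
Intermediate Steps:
E = -9 (E = -9 + 0 = -9)
Q = -6 (Q = 2*(-3) = -6)
C(v) = v + (-6 + v)/(2*v) (C(v) = v + (v - 6)/(v + v) = v + (-6 + v)/((2*v)) = v + (-6 + v)*(1/(2*v)) = v + (-6 + v)/(2*v))
9*(E + C(-5)) = 9*(-9 + (½ - 5 - 3/(-5))) = 9*(-9 + (½ - 5 - 3*(-⅕))) = 9*(-9 + (½ - 5 + ⅗)) = 9*(-9 - 39/10) = 9*(-129/10) = -1161/10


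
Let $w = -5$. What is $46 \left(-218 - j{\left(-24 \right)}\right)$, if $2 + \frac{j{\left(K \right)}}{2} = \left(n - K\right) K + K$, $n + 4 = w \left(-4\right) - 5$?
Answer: $69644$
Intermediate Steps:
$n = 11$ ($n = -4 - -15 = -4 + \left(20 - 5\right) = -4 + 15 = 11$)
$j{\left(K \right)} = -4 + 2 K + 2 K \left(11 - K\right)$ ($j{\left(K \right)} = -4 + 2 \left(\left(11 - K\right) K + K\right) = -4 + 2 \left(K \left(11 - K\right) + K\right) = -4 + 2 \left(K + K \left(11 - K\right)\right) = -4 + \left(2 K + 2 K \left(11 - K\right)\right) = -4 + 2 K + 2 K \left(11 - K\right)$)
$46 \left(-218 - j{\left(-24 \right)}\right) = 46 \left(-218 - \left(-4 - 2 \left(-24\right)^{2} + 24 \left(-24\right)\right)\right) = 46 \left(-218 - \left(-4 - 1152 - 576\right)\right) = 46 \left(-218 - -1732\right) = 46 \left(-218 + 1732\right) = 46 \cdot 1514 = 69644$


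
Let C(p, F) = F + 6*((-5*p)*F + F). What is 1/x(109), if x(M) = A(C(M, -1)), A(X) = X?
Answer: 1/3263 ≈ 0.00030647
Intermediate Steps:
C(p, F) = 7*F - 30*F*p (C(p, F) = F + 6*(-5*F*p + F) = F + 6*(F - 5*F*p) = F + (6*F - 30*F*p) = 7*F - 30*F*p)
x(M) = -7 + 30*M (x(M) = -(7 - 30*M) = -7 + 30*M)
1/x(109) = 1/(-7 + 30*109) = 1/(-7 + 3270) = 1/3263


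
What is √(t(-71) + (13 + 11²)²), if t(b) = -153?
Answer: √17803 ≈ 133.43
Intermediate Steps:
√(t(-71) + (13 + 11²)²) = √(-153 + (13 + 11²)²) = √(-153 + (13 + 121)²) = √(-153 + 134²) = √(-153 + 17956) = √17803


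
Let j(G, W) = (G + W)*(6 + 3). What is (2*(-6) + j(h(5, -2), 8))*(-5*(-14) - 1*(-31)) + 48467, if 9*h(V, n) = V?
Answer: 55032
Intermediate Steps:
h(V, n) = V/9
j(G, W) = 9*G + 9*W (j(G, W) = (G + W)*9 = 9*G + 9*W)
(2*(-6) + j(h(5, -2), 8))*(-5*(-14) - 1*(-31)) + 48467 = (2*(-6) + (9*((⅑)*5) + 9*8))*(-5*(-14) - 1*(-31)) + 48467 = (-12 + (9*(5/9) + 72))*(70 + 31) + 48467 = (-12 + (5 + 72))*101 + 48467 = (-12 + 77)*101 + 48467 = 65*101 + 48467 = 6565 + 48467 = 55032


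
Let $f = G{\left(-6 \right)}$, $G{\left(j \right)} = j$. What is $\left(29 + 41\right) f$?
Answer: $-420$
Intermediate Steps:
$f = -6$
$\left(29 + 41\right) f = \left(29 + 41\right) \left(-6\right) = 70 \left(-6\right) = -420$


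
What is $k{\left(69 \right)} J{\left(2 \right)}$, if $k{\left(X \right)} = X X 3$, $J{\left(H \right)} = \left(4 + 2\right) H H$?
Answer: $342792$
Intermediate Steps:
$J{\left(H \right)} = 6 H^{2}$ ($J{\left(H \right)} = 6 H H = 6 H^{2}$)
$k{\left(X \right)} = 3 X^{2}$ ($k{\left(X \right)} = X^{2} \cdot 3 = 3 X^{2}$)
$k{\left(69 \right)} J{\left(2 \right)} = 3 \cdot 69^{2} \cdot 6 \cdot 2^{2} = 3 \cdot 4761 \cdot 6 \cdot 4 = 14283 \cdot 24 = 342792$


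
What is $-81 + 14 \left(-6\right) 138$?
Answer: $-11673$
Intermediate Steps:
$-81 + 14 \left(-6\right) 138 = -81 - 11592 = -11673$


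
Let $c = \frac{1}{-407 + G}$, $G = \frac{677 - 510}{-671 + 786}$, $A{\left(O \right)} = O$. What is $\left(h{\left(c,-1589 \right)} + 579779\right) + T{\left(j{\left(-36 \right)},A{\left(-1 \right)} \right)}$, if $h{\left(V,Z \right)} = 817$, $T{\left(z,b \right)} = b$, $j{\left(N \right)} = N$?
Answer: $580595$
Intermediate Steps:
$G = \frac{167}{115} \approx 1.4522$
$c = - \frac{115}{46638}$ ($c = \frac{1}{-407 + \frac{167}{115}} = \frac{1}{- \frac{46638}{115}} = - \frac{115}{46638} \approx -0.0024658$)
$\left(h{\left(c,-1589 \right)} + 579779\right) + T{\left(j{\left(-36 \right)},A{\left(-1 \right)} \right)} = \left(817 + 579779\right) - 1 = 580596 - 1 = 580595$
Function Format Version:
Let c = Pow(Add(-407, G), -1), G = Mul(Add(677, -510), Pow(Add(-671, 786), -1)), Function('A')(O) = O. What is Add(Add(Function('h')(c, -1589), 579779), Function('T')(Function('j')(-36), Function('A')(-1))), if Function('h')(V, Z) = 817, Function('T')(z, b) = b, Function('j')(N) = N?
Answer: 580595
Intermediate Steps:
G = Rational(167, 115) (G = Mul(167, Pow(115, -1)) = Mul(167, Rational(1, 115)) = Rational(167, 115) ≈ 1.4522)
c = Rational(-115, 46638) (c = Pow(Add(-407, Rational(167, 115)), -1) = Pow(Rational(-46638, 115), -1) = Rational(-115, 46638) ≈ -0.0024658)
Add(Add(Function('h')(c, -1589), 579779), Function('T')(Function('j')(-36), Function('A')(-1))) = Add(Add(817, 579779), -1) = Add(580596, -1) = 580595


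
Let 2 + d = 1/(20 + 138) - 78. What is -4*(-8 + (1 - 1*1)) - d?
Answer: 17695/158 ≈ 111.99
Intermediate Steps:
d = -12639/158 (d = -2 + (1/(20 + 138) - 78) = -2 + (1/158 - 78) = -2 - 12323/158 = -12639/158 ≈ -79.994)
-4*(-8 + (1 - 1*1)) - d = -4*(-8 + (1 - 1*1)) - 1*(-12639/158) = -4*(-8 + (1 - 1)) + 12639/158 = -4*(-8 + 0) + 12639/158 = -4*(-8) + 12639/158 = 32 + 12639/158 = 17695/158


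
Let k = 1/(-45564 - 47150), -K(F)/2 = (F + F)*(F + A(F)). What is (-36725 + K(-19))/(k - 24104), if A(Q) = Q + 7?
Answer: 3623355834/2234778257 ≈ 1.6213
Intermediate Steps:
A(Q) = 7 + Q
K(F) = -4*F*(7 + 2*F) (K(F) = -2*(F + F)*(F + (7 + F)) = -2*2*F*(7 + 2*F) = -4*F*(7 + 2*F))
k = -1/92714 (k = 1/(-92714) = -1/92714 ≈ -1.0786e-5)
(-36725 + K(-19))/(k - 24104) = (-36725 - 4*(-19)*(7 + 2*(-19)))/(-1/92714 - 24104) = (-36725 - 4*(-19)*(7 - 38))/(-2234778257/92714) = (-36725 - 4*(-19)*(-31))*(-92714/2234778257) = (-36725 - 2356)*(-92714/2234778257) = -39081*(-92714/2234778257) = 3623355834/2234778257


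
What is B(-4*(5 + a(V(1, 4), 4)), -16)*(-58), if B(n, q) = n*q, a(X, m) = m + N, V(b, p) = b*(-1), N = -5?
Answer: -14848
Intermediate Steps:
V(b, p) = -b
a(X, m) = -5 + m (a(X, m) = m - 5 = -5 + m)
B(-4*(5 + a(V(1, 4), 4)), -16)*(-58) = (-4*(5 + (-5 + 4))*(-16))*(-58) = (-4*(5 - 1)*(-16))*(-58) = (-4*4*(-16))*(-58) = -16*(-16)*(-58) = 256*(-58) = -14848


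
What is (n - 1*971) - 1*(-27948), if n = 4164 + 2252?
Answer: 33393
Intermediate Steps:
n = 6416
(n - 1*971) - 1*(-27948) = (6416 - 1*971) - 1*(-27948) = (6416 - 971) + 27948 = 5445 + 27948 = 33393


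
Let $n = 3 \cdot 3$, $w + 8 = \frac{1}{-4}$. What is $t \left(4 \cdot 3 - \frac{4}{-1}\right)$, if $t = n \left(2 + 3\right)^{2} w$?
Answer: $-29700$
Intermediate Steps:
$w = - \frac{33}{4}$ ($w = -8 + \frac{1}{-4} = -8 - \frac{1}{4} = - \frac{33}{4} \approx -8.25$)
$n = 9$
$t = - \frac{7425}{4}$ ($t = 9 \left(2 + 3\right)^{2} \left(- \frac{33}{4}\right) = 9 \cdot 5^{2} \left(- \frac{33}{4}\right) = 9 \cdot 25 \left(- \frac{33}{4}\right) = 225 \left(- \frac{33}{4}\right) = - \frac{7425}{4} \approx -1856.3$)
$t \left(4 \cdot 3 - \frac{4}{-1}\right) = - \frac{7425 \left(4 \cdot 3 - \frac{4}{-1}\right)}{4} = - \frac{7425 \left(12 - -4\right)}{4} = - \frac{7425 \left(12 + 4\right)}{4} = \left(- \frac{7425}{4}\right) 16 = -29700$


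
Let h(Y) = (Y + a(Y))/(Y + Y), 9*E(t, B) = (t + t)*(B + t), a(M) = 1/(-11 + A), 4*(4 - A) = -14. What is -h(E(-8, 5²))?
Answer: -961/1904 ≈ -0.50473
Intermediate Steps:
A = 15/2 (A = 4 - ¼*(-14) = 4 + 7/2 = 15/2 ≈ 7.5000)
a(M) = -2/7 (a(M) = 1/(-11 + 15/2) = 1/(-7/2) = -2/7)
E(t, B) = 2*t*(B + t)/9 (E(t, B) = ((t + t)*(B + t))/9 = ((2*t)*(B + t))/9 = (2*t*(B + t))/9 = 2*t*(B + t)/9)
h(Y) = (-2/7 + Y)/(2*Y) (h(Y) = (Y - 2/7)/(Y + Y) = (-2/7 + Y)/((2*Y)) = (-2/7 + Y)*(1/(2*Y)) = (-2/7 + Y)/(2*Y))
-h(E(-8, 5²)) = -(-2 + 7*((2/9)*(-8)*(5² - 8)))/(14*((2/9)*(-8)*(5² - 8))) = -(-2 + 7*((2/9)*(-8)*(25 - 8)))/(14*((2/9)*(-8)*(25 - 8))) = -(-2 + 7*((2/9)*(-8)*17))/(14*((2/9)*(-8)*17)) = -(-2 + 7*(-272/9))/(14*(-272/9)) = -(-9)*(-2 - 1904/9)/(14*272) = -(-9)*(-1922)/(14*272*9) = -1*961/1904 = -961/1904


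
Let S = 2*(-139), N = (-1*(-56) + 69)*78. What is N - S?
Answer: 10028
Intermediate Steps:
N = 9750 (N = (56 + 69)*78 = 125*78 = 9750)
S = -278
N - S = 9750 - 1*(-278) = 9750 + 278 = 10028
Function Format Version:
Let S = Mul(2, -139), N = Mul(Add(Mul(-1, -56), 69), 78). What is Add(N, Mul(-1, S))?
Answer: 10028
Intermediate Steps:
N = 9750 (N = Mul(Add(56, 69), 78) = Mul(125, 78) = 9750)
S = -278
Add(N, Mul(-1, S)) = Add(9750, Mul(-1, -278)) = Add(9750, 278) = 10028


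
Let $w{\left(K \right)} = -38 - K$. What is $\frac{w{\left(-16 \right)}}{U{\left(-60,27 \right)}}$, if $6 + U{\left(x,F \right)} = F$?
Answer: $- \frac{22}{21} \approx -1.0476$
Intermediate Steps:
$U{\left(x,F \right)} = -6 + F$
$\frac{w{\left(-16 \right)}}{U{\left(-60,27 \right)}} = \frac{-38 - -16}{-6 + 27} = \frac{-38 + 16}{21} = \left(-22\right) \frac{1}{21} = - \frac{22}{21}$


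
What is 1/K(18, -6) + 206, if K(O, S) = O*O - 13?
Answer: 64067/311 ≈ 206.00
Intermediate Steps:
K(O, S) = -13 + O**2 (K(O, S) = O**2 - 13 = -13 + O**2)
1/K(18, -6) + 206 = 1/(-13 + 18**2) + 206 = 1/(-13 + 324) + 206 = 1/311 + 206 = 64067/311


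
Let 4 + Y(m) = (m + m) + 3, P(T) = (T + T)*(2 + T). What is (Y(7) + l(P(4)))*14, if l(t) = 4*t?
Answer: 2870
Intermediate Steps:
P(T) = 2*T*(2 + T) (P(T) = (2*T)*(2 + T) = 2*T*(2 + T))
Y(m) = -1 + 2*m (Y(m) = -4 + ((m + m) + 3) = -4 + (2*m + 3) = -4 + (3 + 2*m) = -1 + 2*m)
(Y(7) + l(P(4)))*14 = ((-1 + 2*7) + 4*(2*4*(2 + 4)))*14 = ((-1 + 14) + 4*(2*4*6))*14 = (13 + 4*48)*14 = (13 + 192)*14 = 205*14 = 2870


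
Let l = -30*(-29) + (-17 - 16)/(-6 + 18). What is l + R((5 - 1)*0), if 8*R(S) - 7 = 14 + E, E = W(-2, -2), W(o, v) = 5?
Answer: 1741/2 ≈ 870.50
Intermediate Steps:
E = 5
R(S) = 13/4 (R(S) = 7/8 + (14 + 5)/8 = 7/8 + (1/8)*19 = 7/8 + 19/8 = 13/4)
l = 3469/4 (l = 870 - 33/12 = 870 - 33*1/12 = 870 - 11/4 = 3469/4 ≈ 867.25)
l + R((5 - 1)*0) = 3469/4 + 13/4 = 1741/2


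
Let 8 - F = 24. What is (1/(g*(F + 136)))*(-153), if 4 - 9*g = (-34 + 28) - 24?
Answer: -27/80 ≈ -0.33750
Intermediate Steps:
F = -16 (F = 8 - 1*24 = 8 - 24 = -16)
g = 34/9 (g = 4/9 - ((-34 + 28) - 24)/9 = 4/9 - (-6 - 24)/9 = 4/9 - ⅑*(-30) = 4/9 + 10/3 = 34/9 ≈ 3.7778)
(1/(g*(F + 136)))*(-153) = (1/((34/9)*(-16 + 136)))*(-153) = ((9/34)/120)*(-153) = ((9/34)*(1/120))*(-153) = (3/1360)*(-153) = -27/80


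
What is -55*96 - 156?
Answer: -5436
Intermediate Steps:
-55*96 - 156 = -5280 - 156 = -5436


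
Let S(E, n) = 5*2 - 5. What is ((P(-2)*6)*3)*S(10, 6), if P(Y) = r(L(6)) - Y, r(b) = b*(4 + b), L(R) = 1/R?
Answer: 485/2 ≈ 242.50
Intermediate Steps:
S(E, n) = 5 (S(E, n) = 10 - 5 = 5)
P(Y) = 25/36 - Y (P(Y) = (4 + 1/6)/6 - Y = (1/6)*(25/6) - Y = 25/36 - Y)
((P(-2)*6)*3)*S(10, 6) = (((25/36 - 1*(-2))*6)*3)*5 = (((25/36 + 2)*6)*3)*5 = (((97/36)*6)*3)*5 = ((97/6)*3)*5 = (97/2)*5 = 485/2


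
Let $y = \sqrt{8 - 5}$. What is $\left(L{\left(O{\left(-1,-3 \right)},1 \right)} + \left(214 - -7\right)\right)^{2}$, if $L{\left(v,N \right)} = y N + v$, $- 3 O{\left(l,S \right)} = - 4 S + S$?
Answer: $\left(218 + \sqrt{3}\right)^{2} \approx 48282.0$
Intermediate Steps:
$y = \sqrt{3} \approx 1.732$
$O{\left(l,S \right)} = S$ ($O{\left(l,S \right)} = - \frac{- 4 S + S}{3} = - \frac{\left(-3\right) S}{3} = S$)
$L{\left(v,N \right)} = v + N \sqrt{3}$ ($L{\left(v,N \right)} = \sqrt{3} N + v = N \sqrt{3} + v = v + N \sqrt{3}$)
$\left(L{\left(O{\left(-1,-3 \right)},1 \right)} + \left(214 - -7\right)\right)^{2} = \left(\left(-3 + 1 \sqrt{3}\right) + \left(214 - -7\right)\right)^{2} = \left(\left(-3 + \sqrt{3}\right) + \left(214 + 7\right)\right)^{2} = \left(\left(-3 + \sqrt{3}\right) + 221\right)^{2} = \left(218 + \sqrt{3}\right)^{2}$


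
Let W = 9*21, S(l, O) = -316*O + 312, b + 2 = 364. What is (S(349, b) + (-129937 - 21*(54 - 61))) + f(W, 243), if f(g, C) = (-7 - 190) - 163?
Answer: -244230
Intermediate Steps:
b = 362 (b = -2 + 364 = 362)
S(l, O) = 312 - 316*O
W = 189
f(g, C) = -360 (f(g, C) = -197 - 163 = -360)
(S(349, b) + (-129937 - 21*(54 - 61))) + f(W, 243) = ((312 - 316*362) + (-129937 - 21*(54 - 61))) - 360 = ((312 - 114392) + (-129937 - 21*(-7))) - 360 = (-114080 + (-129937 - 1*(-147))) - 360 = (-114080 + (-129937 + 147)) - 360 = (-114080 - 129790) - 360 = -243870 - 360 = -244230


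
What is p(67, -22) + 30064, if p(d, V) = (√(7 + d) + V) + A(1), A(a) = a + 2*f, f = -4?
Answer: 30035 + √74 ≈ 30044.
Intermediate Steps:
A(a) = -8 + a (A(a) = a + 2*(-4) = a - 8 = -8 + a)
p(d, V) = -7 + V + √(7 + d) (p(d, V) = (√(7 + d) + V) + (-8 + 1) = (V + √(7 + d)) - 7 = -7 + V + √(7 + d))
p(67, -22) + 30064 = (-7 - 22 + √(7 + 67)) + 30064 = (-7 - 22 + √74) + 30064 = (-29 + √74) + 30064 = 30035 + √74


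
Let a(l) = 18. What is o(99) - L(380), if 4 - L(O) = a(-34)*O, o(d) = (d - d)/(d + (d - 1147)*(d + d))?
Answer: 6836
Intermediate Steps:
o(d) = 0 (o(d) = 0/(d + (-1147 + d)*(2*d)) = 0/(d + 2*d*(-1147 + d)) = 0)
L(O) = 4 - 18*O
o(99) - L(380) = 0 - (4 - 18*380) = 0 - (4 - 6840) = 0 - 1*(-6836) = 0 + 6836 = 6836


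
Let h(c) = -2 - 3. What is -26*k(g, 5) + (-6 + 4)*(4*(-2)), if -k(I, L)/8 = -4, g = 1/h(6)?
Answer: -816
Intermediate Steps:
h(c) = -5
g = -⅕ (g = 1/(-5) = 1*(-⅕) = -⅕ ≈ -0.20000)
k(I, L) = 32 (k(I, L) = -8*(-4) = 32)
-26*k(g, 5) + (-6 + 4)*(4*(-2)) = -26*32 + (-6 + 4)*(4*(-2)) = -832 - 2*(-8) = -832 + 16 = -816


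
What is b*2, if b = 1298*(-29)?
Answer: -75284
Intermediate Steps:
b = -37642
b*2 = -37642*2 = -75284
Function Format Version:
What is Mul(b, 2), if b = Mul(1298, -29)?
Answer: -75284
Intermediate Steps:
b = -37642
Mul(b, 2) = Mul(-37642, 2) = -75284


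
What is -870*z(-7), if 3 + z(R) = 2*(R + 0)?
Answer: 14790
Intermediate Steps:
z(R) = -3 + 2*R (z(R) = -3 + 2*(R + 0) = -3 + 2*R)
-870*z(-7) = -870*(-3 + 2*(-7)) = -870*(-3 - 14) = -870*(-17) = 14790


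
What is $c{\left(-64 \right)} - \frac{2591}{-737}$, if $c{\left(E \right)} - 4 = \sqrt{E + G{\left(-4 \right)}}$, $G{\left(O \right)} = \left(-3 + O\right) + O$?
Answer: $\frac{5539}{737} + 5 i \sqrt{3} \approx 7.5156 + 8.6602 i$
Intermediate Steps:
$G{\left(O \right)} = -3 + 2 O$
$c{\left(E \right)} = 4 + \sqrt{-11 + E}$ ($c{\left(E \right)} = 4 + \sqrt{E + \left(-3 + 2 \left(-4\right)\right)} = 4 + \sqrt{E - 11} = 4 + \sqrt{-11 + E}$)
$c{\left(-64 \right)} - \frac{2591}{-737} = \left(4 + \sqrt{-11 - 64}\right) - \frac{2591}{-737} = \left(4 + \sqrt{-75}\right) - - \frac{2591}{737} = \left(4 + 5 i \sqrt{3}\right) + \frac{2591}{737} = \frac{5539}{737} + 5 i \sqrt{3}$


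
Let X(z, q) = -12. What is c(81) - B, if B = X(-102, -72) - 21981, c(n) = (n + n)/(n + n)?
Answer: 21994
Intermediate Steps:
c(n) = 1 (c(n) = (2*n)/((2*n)) = (2*n)*(1/(2*n)) = 1)
B = -21993 (B = -12 - 21981 = -21993)
c(81) - B = 1 - 1*(-21993) = 1 + 21993 = 21994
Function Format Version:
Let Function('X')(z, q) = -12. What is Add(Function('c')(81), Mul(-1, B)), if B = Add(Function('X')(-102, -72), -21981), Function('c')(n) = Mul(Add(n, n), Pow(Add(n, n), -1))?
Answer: 21994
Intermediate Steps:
Function('c')(n) = 1 (Function('c')(n) = Mul(Mul(2, n), Pow(Mul(2, n), -1)) = Mul(Mul(2, n), Mul(Rational(1, 2), Pow(n, -1))) = 1)
B = -21993 (B = Add(-12, -21981) = -21993)
Add(Function('c')(81), Mul(-1, B)) = Add(1, Mul(-1, -21993)) = Add(1, 21993) = 21994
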